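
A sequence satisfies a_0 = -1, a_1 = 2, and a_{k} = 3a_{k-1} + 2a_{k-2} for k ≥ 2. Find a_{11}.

The ordinary generating function has denominator 1 - 3q - 2q^2.
Iterating the recurrence: a_0,…,a_{11} = -1, 2, 4, 16, 56, 200, 712, 2536, 9032, 32168, 114568, 408040.

408040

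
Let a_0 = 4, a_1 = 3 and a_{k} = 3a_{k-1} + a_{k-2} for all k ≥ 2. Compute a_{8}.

The ordinary generating function has denominator 1 - 3x - x^2.
Iterating the recurrence: a_0,…,a_{8} = 4, 3, 13, 42, 139, 459, 1516, 5007, 16537.

16537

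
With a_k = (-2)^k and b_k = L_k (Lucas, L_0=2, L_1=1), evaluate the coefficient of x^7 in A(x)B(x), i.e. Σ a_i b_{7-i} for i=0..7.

-243

Write out a_i and b_{7-i} for i = 0,…,7 and sum the products.
Σ = 1·29 − 2·18 + 4·11 − 8·7 + 16·4 − 32·3 + 64·1 − 128·2 = -243.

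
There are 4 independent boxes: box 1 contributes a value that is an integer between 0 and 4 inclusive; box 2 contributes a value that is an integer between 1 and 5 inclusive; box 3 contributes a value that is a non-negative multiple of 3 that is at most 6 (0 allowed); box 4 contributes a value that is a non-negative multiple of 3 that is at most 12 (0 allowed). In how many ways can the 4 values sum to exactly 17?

25

The generating function for the choices is (1 + q + q^2 + q^3 + q^4)·(q + q^2 + q^3 + q^4 + q^5)·(1 + q^3 + q^6)·(1 + q^3 + q^6 + q^9 + q^12); the count is [q^17].
(1 + q + q^2 + q^3 + q^4) has coefficients 1,1,1,1,1 for degrees 0…4.
(q + q^2 + q^3 + q^4 + q^5) has coefficients 0,1,1,1,1,1,0,0,0,0,0,0,0,0,0,0,0,0 for degrees 0…17.
Multiplying by (1 + q^3 + q^6) gives running coefficients 0,1,1,1,2,2,1,2,2,1,1,1,0,0,0,0,0,0 for degrees 0…17.
Finally multiplying by (1 + q^3 + q^6 + q^9 + q^12), the product of all factors after the first has coefficients 0,1,1,1,3,3,2,5,5,3,6,6,3,6,6,3,5,5 for degrees 0…17.
[q^17] = 1·5 + 1·5 + 1·3 + 1·6 + 1·6 = 25.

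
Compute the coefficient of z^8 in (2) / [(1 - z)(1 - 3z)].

19682

Partial fractions give a closed form: a_n = (-1)·1^n + (3)·3^n.
At n = 8: a_8 = 19682.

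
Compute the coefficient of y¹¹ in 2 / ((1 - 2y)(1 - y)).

Partial fractions give a closed form: a_n = (4)·2^n + (-2)·1^n.
At n = 11: a_11 = 8190.

8190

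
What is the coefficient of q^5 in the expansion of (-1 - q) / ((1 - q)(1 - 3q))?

-485

The denominator gives the recurrence a_n = 4a_(n−1) − 3a_(n−2) for n ≥ 3; the numerator fixes a_0 = -1, a_1 = -5, a_2 = -17.
Iterating: -1, -5, -17, -53, -161, -485, so a_5 = -485.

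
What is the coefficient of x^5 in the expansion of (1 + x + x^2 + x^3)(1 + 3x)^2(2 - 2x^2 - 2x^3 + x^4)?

(1 + x + x^2 + x^3) has coefficients 1,1,1,1 for degrees 0…3.
(1 + 3x)^2 has coefficients 1,6,9,0,0,0 for degrees 0…5.
Finally multiplying by (2 - 2x^2 - 2x^3 + x^4), the product of all factors after the first has coefficients 2,12,16,-14,-29,-12 for degrees 0…5.
[x^5] = 1·(-12) + 1·(-29) + 1·(-14) + 1·16 = -39.

-39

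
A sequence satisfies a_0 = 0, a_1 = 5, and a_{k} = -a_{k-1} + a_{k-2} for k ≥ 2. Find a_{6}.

-40

The ordinary generating function has denominator 1 + z - z^2.
Iterating the recurrence: a_0,…,a_{6} = 0, 5, -5, 10, -15, 25, -40.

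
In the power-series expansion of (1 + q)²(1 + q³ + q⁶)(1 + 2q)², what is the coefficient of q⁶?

(1 + q)² has coefficients 1,2,1 for degrees 0…2.
(1 + q³ + q⁶) has coefficients 1,0,0,1,0,0,1 for degrees 0…6.
Finally multiplying by (1 + 2q)², the product of all factors after the first has coefficients 1,4,4,1,4,4,1 for degrees 0…6.
[q⁶] = 1·1 + 2·4 + 1·4 = 13.

13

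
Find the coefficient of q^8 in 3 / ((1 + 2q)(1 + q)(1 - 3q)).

The denominator gives the recurrence a_n = 7a_(n−2) + 6a_(n−3) for n ≥ 3; the numerator fixes a_0 = 3, a_1 = 0, a_2 = 21.
Iterating: 3, 0, 21, 18, 147, 252, 1137, 2646, 9471, so a_8 = 9471.

9471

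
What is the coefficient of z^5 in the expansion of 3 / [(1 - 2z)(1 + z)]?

63

Partial fractions give a closed form: a_n = (2)·2^n + (1)·(-1)^n.
At n = 5: a_5 = 63.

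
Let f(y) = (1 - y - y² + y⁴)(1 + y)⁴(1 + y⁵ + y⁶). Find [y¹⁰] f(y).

(1 - y - y² + y⁴) has coefficients 1,-1,-1,0,1 for degrees 0…4.
(1 + y)⁴ has coefficients 1,4,6,4,1,0,0,0,0,0,0 for degrees 0…10.
Finally multiplying by (1 + y⁵ + y⁶), the product of all factors after the first has coefficients 1,4,6,4,1,1,5,10,10,5,1 for degrees 0…10.
[y¹⁰] = 1·1 − 1·5 − 1·10 + 1·5 = -9.

-9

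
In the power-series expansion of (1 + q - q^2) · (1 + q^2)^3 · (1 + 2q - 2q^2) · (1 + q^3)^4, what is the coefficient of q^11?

(1 + q - q^2) has coefficients 1,1,-1 for degrees 0…2.
(1 + q^2)^3 has coefficients 1,0,3,0,3,0,1,0,0,0,0,0 for degrees 0…11.
Multiplying by (1 + 2q - 2q^2) gives running coefficients 1,2,1,6,-3,6,-5,2,-2,0,0,0 for degrees 0…11.
Finally multiplying by (1 + q^3)^4, the product of all factors after the first has coefficients 1,2,1,10,5,10,25,2,28,20,-2,32 for degrees 0…11.
[q^11] = 1·32 + 1·(-2) − 1·20 = 10.

10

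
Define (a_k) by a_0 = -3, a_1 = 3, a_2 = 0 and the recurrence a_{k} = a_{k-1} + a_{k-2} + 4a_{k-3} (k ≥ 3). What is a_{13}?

-6069

The ordinary generating function has denominator 1 - y - y^2 - 4y^3.
Iterating the recurrence: a_0,…,a_{13} = -3, 3, 0, -9, 3, -6, -39, -33, -96, -285, -513, -1182, -2835, -6069.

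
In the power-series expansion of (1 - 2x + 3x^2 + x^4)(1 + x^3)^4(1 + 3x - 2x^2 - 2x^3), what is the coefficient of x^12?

33

(1 - 2x + 3x^2 + x^4) has coefficients 1,-2,3,0,1 for degrees 0…4.
(1 + x^3)^4 has coefficients 1,0,0,4,0,0,6,0,0,4,0,0,1 for degrees 0…12.
Finally multiplying by (1 + 3x - 2x^2 - 2x^3), the product of all factors after the first has coefficients 1,3,-2,2,12,-8,-2,18,-12,-8,12,-8,-7 for degrees 0…12.
[x^12] = 1·(-7) − 2·(-8) + 3·12 + 1·(-12) = 33.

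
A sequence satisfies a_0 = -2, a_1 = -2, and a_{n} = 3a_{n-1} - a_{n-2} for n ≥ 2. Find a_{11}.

-21892

The ordinary generating function has denominator 1 - 3t + t^2.
Iterating the recurrence: a_0,…,a_{11} = -2, -2, -4, -10, -26, -68, -178, -466, -1220, -3194, -8362, -21892.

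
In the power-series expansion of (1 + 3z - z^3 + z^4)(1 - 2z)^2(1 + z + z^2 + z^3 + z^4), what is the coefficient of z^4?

8

(1 + 3z - z^3 + z^4) has coefficients 1,3,0,-1,1 for degrees 0…4.
(1 - 2z)^2 has coefficients 1,-4,4,0,0 for degrees 0…4.
Finally multiplying by (1 + z + z^2 + z^3 + z^4), the product of all factors after the first has coefficients 1,-3,1,1,1 for degrees 0…4.
[z^4] = 1·1 + 3·1 − 1·(-3) + 1·1 = 8.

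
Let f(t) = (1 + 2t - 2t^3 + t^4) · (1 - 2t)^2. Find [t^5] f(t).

-12

(1 + 2t - 2t^3 + t^4) has coefficients 1,2,0,-2,1 for degrees 0…4.
(1 - 2t)^2 has coefficients 1,-4,4,0,0,0 for degrees 0…5.
[t^5] = 1·0 + 2·0 − 2·4 + 1·(-4) = -12.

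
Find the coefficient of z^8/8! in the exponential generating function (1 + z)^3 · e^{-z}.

-191

The EGF product rule gives c_8 = Σ_{k_1+k_2=8} C(8; k_1,k_2) · ∏ g_i(k_i), where (1+z)^3 gives the falling factorial (3)_k; e^{-z} gives (-1)^k.
g_1(k) for k = 0…8: 1, 3, 6, 6, 0, 0, 0, 0, 0.
g_2(k) for k = 0…8: 1, -1, 1, -1, 1, -1, 1, -1, 1.
c_8 = Σ_k C(8,k)·g_1(k)·g_2(8−k) = 1·1·1 + 8·3·(-1) + 28·6·1 + 56·6·(-1) = 1 − 24 + 168 − 336 = -191.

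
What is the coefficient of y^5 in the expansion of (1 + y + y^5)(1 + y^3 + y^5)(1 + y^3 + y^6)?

(1 + y + y^5) has coefficients 1,1,0,0,0,1 for degrees 0…5.
(1 + y^3 + y^5) has coefficients 1,0,0,1,0,1 for degrees 0…5.
Finally multiplying by (1 + y^3 + y^6), the product of all factors after the first has coefficients 1,0,0,2,0,1 for degrees 0…5.
[y^5] = 1·1 + 1·0 + 1·1 = 2.

2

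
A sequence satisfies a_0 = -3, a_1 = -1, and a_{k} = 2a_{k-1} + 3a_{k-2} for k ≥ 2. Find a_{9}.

The ordinary generating function has denominator 1 - 2q - 3q^2.
Iterating the recurrence: a_0,…,a_{9} = -3, -1, -11, -25, -83, -241, -731, -2185, -6563, -19681.

-19681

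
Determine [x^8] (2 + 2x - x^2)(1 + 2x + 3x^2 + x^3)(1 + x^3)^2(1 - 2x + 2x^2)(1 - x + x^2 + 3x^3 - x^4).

(2 + 2x - x^2) has coefficients 2,2,-1 for degrees 0…2.
(1 + 2x + 3x^2 + x^3) has coefficients 1,2,3,1,0,0,0,0,0 for degrees 0…8.
Multiplying by (1 + x^3)^2 gives running coefficients 1,2,3,3,4,6,3,2,3 for degrees 0…8.
Multiplying by (1 - 2x + 2x^2) gives running coefficients 1,0,1,1,4,4,-1,8,5 for degrees 0…8.
Finally multiplying by (1 - x + x^2 + 3x^3 - x^4), the product of all factors after the first has coefficients 1,-1,2,3,3,4,1,24,4 for degrees 0…8.
[x^8] = 2·4 + 2·24 − 1·1 = 55.

55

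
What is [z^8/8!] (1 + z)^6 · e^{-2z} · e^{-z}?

14985

The EGF product rule gives c_8 = Σ_{k_1+k_2+k_3=8} C(8; k_1,k_2,k_3) · ∏ g_i(k_i), where (1+z)^6 gives the falling factorial (6)_k; e^{-2z} gives (-2)^k; e^{-z} gives (-1)^k.
g_1(k) for k = 0…8: 1, 6, 30, 120, 360, 720, 720, 0, 0.
g_2(k) for k = 0…8: 1, -2, 4, -8, 16, -32, 64, -128, 256.
g_3(k) for k = 0…8: 1, -1, 1, -1, 1, -1, 1, -1, 1.
First combine the last two factors: h(k) = Σ_j C(k,j)·g_2(j)·g_3(k−j) for k = 0…8: 1, -3, 9, -27, 81, -243, 729, -2187, 6561.
c_8 = Σ_k C(8,k)·g_1(k)·h(8−k) = 1·1·6561 + 8·6·(-2187) + 28·30·729 + 56·120·(-243) + 70·360·81 + 56·720·(-27) + 28·720·9 = 6561 − 104976 + 612360 − 1632960 + 2041200 − 1088640 + 181440 = 14985.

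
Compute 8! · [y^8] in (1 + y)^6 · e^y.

The EGF product rule gives c_8 = Σ_{k_1+k_2=8} C(8; k_1,k_2) · ∏ g_i(k_i), where (1+y)^6 gives the falling factorial (6)_k; e^y gives (1)^k.
g_1(k) for k = 0…8: 1, 6, 30, 120, 360, 720, 720, 0, 0.
g_2(k) for k = 0…8: 1, 1, 1, 1, 1, 1, 1, 1, 1.
c_8 = Σ_k C(8,k)·g_1(k)·g_2(8−k) = 1·1·1 + 8·6·1 + 28·30·1 + 56·120·1 + 70·360·1 + 56·720·1 + 28·720·1 = 1 + 48 + 840 + 6720 + 25200 + 40320 + 20160 = 93289.

93289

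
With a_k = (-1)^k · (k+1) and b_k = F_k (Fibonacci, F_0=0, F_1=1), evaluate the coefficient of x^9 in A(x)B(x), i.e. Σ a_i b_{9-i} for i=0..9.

The convolution is the x^9 coefficient of A(x)B(x).
Σ = 1·34 − 2·21 + 3·13 − 4·8 + 5·5 − 6·3 + 7·2 − 8·1 + 9·1 − 10·0 = 21.

21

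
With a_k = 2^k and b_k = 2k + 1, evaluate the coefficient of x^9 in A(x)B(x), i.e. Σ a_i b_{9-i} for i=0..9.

Write out a_i and b_{9-i} for i = 0,…,9 and sum the products.
Σ = 1·19 + 2·17 + 4·15 + 8·13 + 16·11 + 32·9 + 64·7 + 128·5 + 256·3 + 512·1 = 3049.

3049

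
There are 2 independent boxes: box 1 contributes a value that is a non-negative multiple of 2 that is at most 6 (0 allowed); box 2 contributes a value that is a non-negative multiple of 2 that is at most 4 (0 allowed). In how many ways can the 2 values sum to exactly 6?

3

The generating function for the choices is (1 + t^2 + t^4 + t^6)·(1 + t^2 + t^4); the count is [t^6].
(1 + t^2 + t^4 + t^6) has coefficients 1,0,1,0,1,0,1 for degrees 0…6.
(1 + t^2 + t^4) has coefficients 1,0,1,0,1,0,0 for degrees 0…6.
[t^6] = 1·0 + 1·1 + 1·1 + 1·1 = 3.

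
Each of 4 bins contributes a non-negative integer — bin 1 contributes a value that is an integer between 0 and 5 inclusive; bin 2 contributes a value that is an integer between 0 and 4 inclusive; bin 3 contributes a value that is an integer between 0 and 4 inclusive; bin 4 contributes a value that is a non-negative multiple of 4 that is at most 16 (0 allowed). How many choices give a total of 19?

37

The generating function for the choices is (1 + y + y² + y³ + y⁴ + y⁵)·(1 + y + y² + y³ + y⁴)·(1 + y + y² + y³ + y⁴)·(1 + y⁴ + y⁸ + y¹² + y¹⁶); the count is [y¹⁹].
(1 + y + y² + y³ + y⁴ + y⁵) has coefficients 1,1,1,1,1,1 for degrees 0…5.
(1 + y + y² + y³ + y⁴) has coefficients 1,1,1,1,1,0,0,0,0,0,0,0,0,0,0,0,0,0,0,0 for degrees 0…19.
Multiplying by (1 + y + y² + y³ + y⁴) gives running coefficients 1,2,3,4,5,4,3,2,1,0,0,0,0,0,0,0,0,0,0,0 for degrees 0…19.
Finally multiplying by (1 + y⁴ + y⁸ + y¹² + y¹⁶), the product of all factors after the first has coefficients 1,2,3,4,6,6,6,6,7,6,6,6,7,6,6,6,7,6,6,6 for degrees 0…19.
[y¹⁹] = 1·6 + 1·6 + 1·6 + 1·7 + 1·6 + 1·6 = 37.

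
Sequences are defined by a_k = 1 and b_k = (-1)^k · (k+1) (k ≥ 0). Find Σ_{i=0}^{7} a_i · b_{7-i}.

Write out a_i and b_{7-i} for i = 0,…,7 and sum the products.
Σ = 1·(-8) + 1·7 + 1·(-6) + 1·5 + 1·(-4) + 1·3 + 1·(-2) + 1·1 = -4.

-4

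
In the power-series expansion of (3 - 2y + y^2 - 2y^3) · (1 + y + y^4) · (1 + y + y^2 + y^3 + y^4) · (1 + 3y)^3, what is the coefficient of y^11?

(3 - 2y + y^2 - 2y^3) has coefficients 3,-2,1,-2 for degrees 0…3.
(1 + y + y^4) has coefficients 1,1,0,0,1,0,0,0,0,0,0,0 for degrees 0…11.
Multiplying by (1 + y + y^2 + y^3 + y^4) gives running coefficients 1,2,2,2,3,2,1,1,1,0,0,0 for degrees 0…11.
Finally multiplying by (1 + 3y)^3, the product of all factors after the first has coefficients 1,11,47,101,129,137,154,145,91,63,54,27 for degrees 0…11.
[y^11] = 3·27 − 2·54 + 1·63 − 2·91 = -146.

-146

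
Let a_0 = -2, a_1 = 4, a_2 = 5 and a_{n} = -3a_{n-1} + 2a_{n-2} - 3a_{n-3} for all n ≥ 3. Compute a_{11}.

The ordinary generating function has denominator 1 + 3z - 2z^2 + 3z^3.
Iterating the recurrence: a_0,…,a_{11} = -2, 4, 5, -1, 1, -20, 65, -238, 904, -3383, 12671, -47491.

-47491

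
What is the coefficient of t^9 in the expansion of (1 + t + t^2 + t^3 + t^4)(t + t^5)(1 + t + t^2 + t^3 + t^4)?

(1 + t + t^2 + t^3 + t^4) has coefficients 1,1,1,1,1 for degrees 0…4.
(t + t^5) has coefficients 0,1,0,0,0,1,0,0,0,0 for degrees 0…9.
Finally multiplying by (1 + t + t^2 + t^3 + t^4), the product of all factors after the first has coefficients 0,1,1,1,1,2,1,1,1,1 for degrees 0…9.
[t^9] = 1·1 + 1·1 + 1·1 + 1·1 + 1·2 = 6.

6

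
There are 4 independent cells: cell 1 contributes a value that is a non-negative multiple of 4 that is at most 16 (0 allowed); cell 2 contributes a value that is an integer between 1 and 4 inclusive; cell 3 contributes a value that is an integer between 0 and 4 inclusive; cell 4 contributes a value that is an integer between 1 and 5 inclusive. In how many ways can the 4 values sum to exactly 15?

25

The generating function for the choices is (1 + z⁴ + z⁸ + z¹² + z¹⁶)·(z + z² + z³ + z⁴)·(1 + z + z² + z³ + z⁴)·(z + z² + z³ + z⁴ + z⁵); the count is [z¹⁵].
(1 + z⁴ + z⁸ + z¹² + z¹⁶) has coefficients 1,0,0,0,1,0,0,0,1,0,0,0,1,0,0,0 for degrees 0…15.
(z + z² + z³ + z⁴) has coefficients 0,1,1,1,1,0,0,0,0,0,0,0,0,0,0,0 for degrees 0…15.
Multiplying by (1 + z + z² + z³ + z⁴) gives running coefficients 0,1,2,3,4,4,3,2,1,0,0,0,0,0,0,0 for degrees 0…15.
Finally multiplying by (z + z² + z³ + z⁴ + z⁵), the product of all factors after the first has coefficients 0,0,1,3,6,10,14,16,16,14,10,6,3,1,0,0 for degrees 0…15.
[z¹⁵] = 1·0 + 1·6 + 1·16 + 1·3 = 25.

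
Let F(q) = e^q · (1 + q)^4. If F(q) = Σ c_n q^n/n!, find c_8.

3393

The EGF product rule gives c_8 = Σ_{k_1+k_2=8} C(8; k_1,k_2) · ∏ g_i(k_i), where e^q gives (1)^k; (1+q)^4 gives the falling factorial (4)_k.
g_1(k) for k = 0…8: 1, 1, 1, 1, 1, 1, 1, 1, 1.
g_2(k) for k = 0…8: 1, 4, 12, 24, 24, 0, 0, 0, 0.
c_8 = Σ_k C(8,k)·g_1(k)·g_2(8−k) = 70·1·24 + 56·1·24 + 28·1·12 + 8·1·4 + 1·1·1 = 1680 + 1344 + 336 + 32 + 1 = 3393.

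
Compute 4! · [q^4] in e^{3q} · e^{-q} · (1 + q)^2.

128

The EGF product rule gives c_4 = Σ_{k_1+k_2+k_3=4} C(4; k_1,k_2,k_3) · ∏ g_i(k_i), where e^{3q} gives (3)^k; e^{-q} gives (-1)^k; (1+q)^2 gives the falling factorial (2)_k.
g_1(k) for k = 0…4: 1, 3, 9, 27, 81.
g_2(k) for k = 0…4: 1, -1, 1, -1, 1.
g_3(k) for k = 0…4: 1, 2, 2, 0, 0.
First combine the last two factors: h(k) = Σ_j C(k,j)·g_2(j)·g_3(k−j) for k = 0…4: 1, 1, -1, -1, 5.
c_4 = Σ_k C(4,k)·g_1(k)·h(4−k) = 1·1·5 + 4·3·(-1) + 6·9·(-1) + 4·27·1 + 1·81·1 = 5 − 12 − 54 + 108 + 81 = 128.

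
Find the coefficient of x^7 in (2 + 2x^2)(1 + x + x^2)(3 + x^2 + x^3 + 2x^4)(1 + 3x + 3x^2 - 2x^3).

40

(2 + 2x^2) has coefficients 2,0,2 for degrees 0…2.
(1 + x + x^2) has coefficients 1,1,1,0,0,0,0,0 for degrees 0…7.
Multiplying by (3 + x^2 + x^3 + 2x^4) gives running coefficients 3,3,4,2,4,3,2,0 for degrees 0…7.
Finally multiplying by (1 + 3x + 3x^2 - 2x^3), the product of all factors after the first has coefficients 3,12,22,17,16,13,19,7 for degrees 0…7.
[x^7] = 2·7 + 2·13 = 40.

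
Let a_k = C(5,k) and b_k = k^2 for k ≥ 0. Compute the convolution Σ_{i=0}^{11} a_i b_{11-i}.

2352

This is [x^11] in the product of the two ordinary generating functions.
Σ = 1·121 + 5·100 + 10·81 + 10·64 + 5·49 + 1·36 + 0·25 + 0·16 + 0·9 + 0·4 + 0·1 + 0·0 = 2352.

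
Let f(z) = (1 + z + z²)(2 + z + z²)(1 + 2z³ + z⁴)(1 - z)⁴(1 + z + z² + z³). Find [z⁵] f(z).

1

(1 + z + z²) has coefficients 1,1,1 for degrees 0…2.
(2 + z + z²) has coefficients 2,1,1,0,0,0 for degrees 0…5.
Multiplying by (1 + 2z³ + z⁴) gives running coefficients 2,1,1,4,4,3 for degrees 0…5.
Multiplying by (1 - z)⁴ gives running coefficients 2,-7,9,-2,-8,8 for degrees 0…5.
Finally multiplying by (1 + z + z² + z³), the product of all factors after the first has coefficients 2,-5,4,2,-8,7 for degrees 0…5.
[z⁵] = 1·7 + 1·(-8) + 1·2 = 1.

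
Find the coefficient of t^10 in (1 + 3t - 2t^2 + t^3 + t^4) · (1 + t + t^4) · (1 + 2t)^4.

24

(1 + 3t - 2t^2 + t^3 + t^4) has coefficients 1,3,-2,1,1 for degrees 0…4.
(1 + t + t^4) has coefficients 1,1,0,0,1,0,0,0,0,0,0 for degrees 0…10.
Finally multiplying by (1 + 2t)^4, the product of all factors after the first has coefficients 1,9,32,56,49,24,24,32,16,0,0 for degrees 0…10.
[t^10] = 1·0 + 3·0 − 2·16 + 1·32 + 1·24 = 24.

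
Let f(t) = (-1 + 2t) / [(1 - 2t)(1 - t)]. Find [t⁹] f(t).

The denominator gives the recurrence a_n = 3a_(n−1) − 2a_(n−2) for n ≥ 2; the numerator fixes a_0 = -1, a_1 = -1.
Iterating: -1, -1, -1, -1, -1, -1, -1, -1, -1, -1, so a_9 = -1.

-1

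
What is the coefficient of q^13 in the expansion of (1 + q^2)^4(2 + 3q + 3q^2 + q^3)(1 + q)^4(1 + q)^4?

2204

(1 + q^2)^4 has coefficients 1,0,4,0,6,0,4,0,1 for degrees 0…8.
(2 + 3q + 3q^2 + q^3) has coefficients 2,3,3,1,0,0,0,0,0,0,0,0,0,0 for degrees 0…13.
Multiplying by (1 + q)^4 gives running coefficients 2,11,27,39,36,21,7,1,0,0,0,0,0,0 for degrees 0…13.
Finally multiplying by (1 + q)^4, the product of all factors after the first has coefficients 2,19,83,221,400,518,490,338,166,55,11,1,0,0 for degrees 0…13.
[q^13] = 1·0 + 4·1 + 6·55 + 4·338 + 1·518 = 2204.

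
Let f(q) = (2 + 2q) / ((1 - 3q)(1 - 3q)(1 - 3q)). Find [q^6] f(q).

51030

The denominator gives the recurrence a_n = 9a_(n−1) − 27a_(n−2) + 27a_(n−3) for n ≥ 3; the numerator fixes a_0 = 2, a_1 = 20, a_2 = 126.
Iterating: 2, 20, 126, 648, 2970, 12636, 51030, so a_6 = 51030.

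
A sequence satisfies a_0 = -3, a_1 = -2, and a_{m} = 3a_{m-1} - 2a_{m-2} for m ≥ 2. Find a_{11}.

The ordinary generating function has denominator 1 - 3y + 2y^2.
Iterating the recurrence: a_0,…,a_{11} = -3, -2, 0, 4, 12, 28, 60, 124, 252, 508, 1020, 2044.

2044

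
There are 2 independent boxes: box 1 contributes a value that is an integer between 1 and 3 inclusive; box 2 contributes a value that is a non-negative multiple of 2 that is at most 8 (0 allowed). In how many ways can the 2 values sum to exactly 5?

2

The generating function for the choices is (t + t^2 + t^3)·(1 + t^2 + t^4 + t^6 + t^8); the count is [t^5].
(t + t^2 + t^3) has coefficients 0,1,1,1 for degrees 0…3.
(1 + t^2 + t^4 + t^6 + t^8) has coefficients 1,0,1,0,1,0 for degrees 0…5.
[t^5] = 1·1 + 1·0 + 1·1 = 2.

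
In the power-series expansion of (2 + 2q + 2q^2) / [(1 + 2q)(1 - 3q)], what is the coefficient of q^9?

The denominator gives the recurrence a_n = a_(n−1) + 6a_(n−2) for n ≥ 3; the numerator fixes a_0 = 2, a_1 = 4, a_2 = 18.
Iterating: 2, 4, 18, 42, 150, 402, 1302, 3714, 11526, 33810, so a_9 = 33810.

33810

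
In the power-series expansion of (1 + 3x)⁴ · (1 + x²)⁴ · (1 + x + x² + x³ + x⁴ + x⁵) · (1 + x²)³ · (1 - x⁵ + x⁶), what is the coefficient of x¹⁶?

10805

(1 + 3x)⁴ has coefficients 1,12,54,108,81 for degrees 0…4.
(1 + x²)⁴ has coefficients 1,0,4,0,6,0,4,0,1,0,0,0,0,0,0,0,0 for degrees 0…16.
Multiplying by (1 + x + x² + x³ + x⁴ + x⁵) gives running coefficients 1,1,5,5,11,11,14,14,11,11,5,5,1,1,0,0,0 for degrees 0…16.
Multiplying by (1 + x²)³ gives running coefficients 1,1,8,8,29,29,63,63,91,91,91,91,63,63,29,29,8 for degrees 0…16.
Finally multiplying by (1 - x⁵ + x⁶), the product of all factors after the first has coefficients 1,1,8,8,29,28,63,56,91,70,91,57,63,35,29,29,8 for degrees 0…16.
[x¹⁶] = 1·8 + 12·29 + 54·29 + 108·35 + 81·63 = 10805.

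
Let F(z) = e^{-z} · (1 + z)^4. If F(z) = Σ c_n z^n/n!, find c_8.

641

The EGF product rule gives c_8 = Σ_{k_1+k_2=8} C(8; k_1,k_2) · ∏ g_i(k_i), where e^{-z} gives (-1)^k; (1+z)^4 gives the falling factorial (4)_k.
g_1(k) for k = 0…8: 1, -1, 1, -1, 1, -1, 1, -1, 1.
g_2(k) for k = 0…8: 1, 4, 12, 24, 24, 0, 0, 0, 0.
c_8 = Σ_k C(8,k)·g_1(k)·g_2(8−k) = 70·1·24 + 56·(-1)·24 + 28·1·12 + 8·(-1)·4 + 1·1·1 = 1680 − 1344 + 336 − 32 + 1 = 641.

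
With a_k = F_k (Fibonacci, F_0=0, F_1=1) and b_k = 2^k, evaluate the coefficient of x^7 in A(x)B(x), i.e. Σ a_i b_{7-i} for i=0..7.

The convolution is the x^7 coefficient of A(x)B(x).
Σ = 0·128 + 1·64 + 1·32 + 2·16 + 3·8 + 5·4 + 8·2 + 13·1 = 201.

201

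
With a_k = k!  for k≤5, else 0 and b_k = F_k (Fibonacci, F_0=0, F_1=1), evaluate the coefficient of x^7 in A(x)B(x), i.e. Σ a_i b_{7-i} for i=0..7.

Write out a_i and b_{7-i} for i = 0,…,7 and sum the products.
Σ = 1·13 + 1·8 + 2·5 + 6·3 + 24·2 + 120·1 + 0·1 + 0·0 = 217.

217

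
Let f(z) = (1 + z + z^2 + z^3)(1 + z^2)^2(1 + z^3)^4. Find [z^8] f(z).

30

(1 + z + z^2 + z^3) has coefficients 1,1,1,1 for degrees 0…3.
(1 + z^2)^2 has coefficients 1,0,2,0,1,0,0,0,0 for degrees 0…8.
Finally multiplying by (1 + z^3)^4, the product of all factors after the first has coefficients 1,0,2,4,1,8,6,4,12 for degrees 0…8.
[z^8] = 1·12 + 1·4 + 1·6 + 1·8 = 30.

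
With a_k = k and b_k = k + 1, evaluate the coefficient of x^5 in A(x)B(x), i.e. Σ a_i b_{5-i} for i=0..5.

35

This is [x^5] in the product of the two ordinary generating functions.
Σ = 0·6 + 1·5 + 2·4 + 3·3 + 4·2 + 5·1 = 35.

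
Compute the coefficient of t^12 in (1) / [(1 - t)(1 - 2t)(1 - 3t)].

Partial fractions give a closed form: a_n = (1/2)·1^n + (-4)·2^n + (9/2)·3^n.
At n = 12: a_12 = 2375101.

2375101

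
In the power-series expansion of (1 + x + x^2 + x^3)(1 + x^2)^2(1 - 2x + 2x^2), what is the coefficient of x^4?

3

(1 + x + x^2 + x^3) has coefficients 1,1,1,1 for degrees 0…3.
(1 + x^2)^2 has coefficients 1,0,2,0,1 for degrees 0…4.
Finally multiplying by (1 - 2x + 2x^2), the product of all factors after the first has coefficients 1,-2,4,-4,5 for degrees 0…4.
[x^4] = 1·5 + 1·(-4) + 1·4 + 1·(-2) = 3.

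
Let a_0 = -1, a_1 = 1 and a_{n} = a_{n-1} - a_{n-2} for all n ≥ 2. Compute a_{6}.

The ordinary generating function has denominator 1 - z + z^2.
Iterating the recurrence: a_0,…,a_{6} = -1, 1, 2, 1, -1, -2, -1.

-1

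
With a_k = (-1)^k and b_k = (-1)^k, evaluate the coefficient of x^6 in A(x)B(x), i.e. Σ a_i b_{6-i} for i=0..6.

7

This is [x^6] in the product of the two ordinary generating functions.
Σ = 1·1 − 1·(-1) + 1·1 − 1·(-1) + 1·1 − 1·(-1) + 1·1 = 7.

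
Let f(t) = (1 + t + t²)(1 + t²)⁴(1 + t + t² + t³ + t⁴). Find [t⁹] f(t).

(1 + t + t²) has coefficients 1,1,1 for degrees 0…2.
(1 + t²)⁴ has coefficients 1,0,4,0,6,0,4,0,1,0 for degrees 0…9.
Finally multiplying by (1 + t + t² + t³ + t⁴), the product of all factors after the first has coefficients 1,1,5,5,11,10,14,10,11,5 for degrees 0…9.
[t⁹] = 1·5 + 1·11 + 1·10 = 26.

26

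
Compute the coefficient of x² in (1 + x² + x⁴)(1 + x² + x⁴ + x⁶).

2

(1 + x² + x⁴) has coefficients 1,0,1 for degrees 0…2.
(1 + x² + x⁴ + x⁶) has coefficients 1,0,1 for degrees 0…2.
[x²] = 1·1 + 1·1 = 2.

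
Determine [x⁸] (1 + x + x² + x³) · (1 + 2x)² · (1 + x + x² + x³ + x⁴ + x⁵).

21

(1 + x + x² + x³) has coefficients 1,1,1,1 for degrees 0…3.
(1 + 2x)² has coefficients 1,4,4,0,0,0,0,0,0 for degrees 0…8.
Finally multiplying by (1 + x + x² + x³ + x⁴ + x⁵), the product of all factors after the first has coefficients 1,5,9,9,9,9,8,4,0 for degrees 0…8.
[x⁸] = 1·0 + 1·4 + 1·8 + 1·9 = 21.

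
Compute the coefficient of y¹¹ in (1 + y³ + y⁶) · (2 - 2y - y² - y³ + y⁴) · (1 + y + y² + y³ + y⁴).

-2

(1 + y³ + y⁶) has coefficients 1,0,0,1,0,0,1 for degrees 0…6.
(2 - 2y - y² - y³ + y⁴) has coefficients 2,-2,-1,-1,1,0,0,0,0,0,0,0 for degrees 0…11.
Finally multiplying by (1 + y + y² + y³ + y⁴), the product of all factors after the first has coefficients 2,0,-1,-2,-1,-3,-1,0,1,0,0,0 for degrees 0…11.
[y¹¹] = 1·0 + 1·1 + 1·(-3) = -2.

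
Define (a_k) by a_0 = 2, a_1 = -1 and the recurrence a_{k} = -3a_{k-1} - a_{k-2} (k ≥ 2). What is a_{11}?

The ordinary generating function has denominator 1 + 3z + z^2.
Iterating the recurrence: a_0,…,a_{11} = 2, -1, 1, -2, 5, -13, 34, -89, 233, -610, 1597, -4181.

-4181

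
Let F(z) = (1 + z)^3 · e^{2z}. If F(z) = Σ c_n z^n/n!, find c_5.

The EGF product rule gives c_5 = Σ_{k_1+k_2=5} C(5; k_1,k_2) · ∏ g_i(k_i), where (1+z)^3 gives the falling factorial (3)_k; e^{2z} gives (2)^k.
g_1(k) for k = 0…5: 1, 3, 6, 6, 0, 0.
g_2(k) for k = 0…5: 1, 2, 4, 8, 16, 32.
c_5 = Σ_k C(5,k)·g_1(k)·g_2(5−k) = 1·1·32 + 5·3·16 + 10·6·8 + 10·6·4 = 32 + 240 + 480 + 240 = 992.

992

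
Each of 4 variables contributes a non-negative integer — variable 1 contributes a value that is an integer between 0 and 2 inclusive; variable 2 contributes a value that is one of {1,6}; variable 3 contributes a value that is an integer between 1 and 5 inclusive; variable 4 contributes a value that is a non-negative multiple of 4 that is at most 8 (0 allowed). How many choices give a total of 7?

The generating function for the choices is (1 + t + t²)·(t + t⁶)·(t + t² + t³ + t⁴ + t⁵)·(1 + t⁴ + t⁸); the count is [t⁷].
(1 + t + t²) has coefficients 1,1,1 for degrees 0…2.
(t + t⁶) has coefficients 0,1,0,0,0,0,1,0 for degrees 0…7.
Multiplying by (t + t² + t³ + t⁴ + t⁵) gives running coefficients 0,0,1,1,1,1,1,1 for degrees 0…7.
Finally multiplying by (1 + t⁴ + t⁸), the product of all factors after the first has coefficients 0,0,1,1,1,1,2,2 for degrees 0…7.
[t⁷] = 1·2 + 1·2 + 1·1 = 5.

5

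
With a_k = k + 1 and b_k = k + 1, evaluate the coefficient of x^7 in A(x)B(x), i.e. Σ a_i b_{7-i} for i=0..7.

120

This is [x^7] in the product of the two ordinary generating functions.
Σ = 1·8 + 2·7 + 3·6 + 4·5 + 5·4 + 6·3 + 7·2 + 8·1 = 120.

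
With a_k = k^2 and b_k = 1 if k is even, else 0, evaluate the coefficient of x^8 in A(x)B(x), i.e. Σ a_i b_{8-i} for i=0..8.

120

Write out a_i and b_{8-i} for i = 0,…,8 and sum the products.
Σ = 0·1 + 1·0 + 4·1 + 9·0 + 16·1 + 25·0 + 36·1 + 49·0 + 64·1 = 120.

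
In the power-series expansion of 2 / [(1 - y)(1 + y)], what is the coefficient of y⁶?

The denominator gives the recurrence a_n = a_(n−2) for n ≥ 2; the numerator fixes a_0 = 2, a_1 = 0.
Iterating: 2, 0, 2, 0, 2, 0, 2, so a_6 = 2.

2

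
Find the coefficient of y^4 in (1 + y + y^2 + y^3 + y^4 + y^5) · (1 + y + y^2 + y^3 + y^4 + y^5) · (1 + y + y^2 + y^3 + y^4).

(1 + y + y^2 + y^3 + y^4 + y^5) has coefficients 1,1,1,1,1 for degrees 0…4.
(1 + y + y^2 + y^3 + y^4 + y^5) has coefficients 1,1,1,1,1 for degrees 0…4.
Finally multiplying by (1 + y + y^2 + y^3 + y^4), the product of all factors after the first has coefficients 1,2,3,4,5 for degrees 0…4.
[y^4] = 1·5 + 1·4 + 1·3 + 1·2 + 1·1 = 15.

15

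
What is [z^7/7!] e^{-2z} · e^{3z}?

1

The EGF product rule gives c_7 = Σ_{k_1+k_2=7} C(7; k_1,k_2) · ∏ g_i(k_i), where e^{-2z} gives (-2)^k; e^{3z} gives (3)^k.
g_1(k) for k = 0…7: 1, -2, 4, -8, 16, -32, 64, -128.
g_2(k) for k = 0…7: 1, 3, 9, 27, 81, 243, 729, 2187.
c_7 = Σ_k C(7,k)·g_1(k)·g_2(7−k) = 1·1·2187 + 7·(-2)·729 + 21·4·243 + 35·(-8)·81 + 35·16·27 + 21·(-32)·9 + 7·64·3 + 1·(-128)·1 = 2187 − 10206 + 20412 − 22680 + 15120 − 6048 + 1344 − 128 = 1.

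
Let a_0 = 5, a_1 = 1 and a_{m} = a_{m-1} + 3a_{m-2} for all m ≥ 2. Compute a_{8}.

The ordinary generating function has denominator 1 - y - 3y^2.
Iterating the recurrence: a_0,…,a_{8} = 5, 1, 16, 19, 67, 124, 325, 697, 1672.

1672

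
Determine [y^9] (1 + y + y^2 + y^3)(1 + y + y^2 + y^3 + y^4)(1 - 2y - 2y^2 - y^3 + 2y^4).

2

(1 + y + y^2 + y^3) has coefficients 1,1,1,1 for degrees 0…3.
(1 + y + y^2 + y^3 + y^4) has coefficients 1,1,1,1,1,0,0,0,0,0 for degrees 0…9.
Finally multiplying by (1 - 2y - 2y^2 - y^3 + 2y^4), the product of all factors after the first has coefficients 1,-1,-3,-4,-2,-3,-1,1,2,0 for degrees 0…9.
[y^9] = 1·0 + 1·2 + 1·1 + 1·(-1) = 2.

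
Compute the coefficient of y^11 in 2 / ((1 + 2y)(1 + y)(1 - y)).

-5460

Partial fractions give a closed form: a_n = (8/3)·(-2)^n + (-1)·(-1)^n + (1/3)·1^n.
At n = 11: a_11 = -5460.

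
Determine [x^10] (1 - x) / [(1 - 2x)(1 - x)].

1024

The denominator gives the recurrence a_n = 3a_(n−1) − 2a_(n−2) for n ≥ 2; the numerator fixes a_0 = 1, a_1 = 2.
Iterating: 1, 2, 4, 8, 16, 32, 64, 128, 256, 512, 1024, so a_10 = 1024.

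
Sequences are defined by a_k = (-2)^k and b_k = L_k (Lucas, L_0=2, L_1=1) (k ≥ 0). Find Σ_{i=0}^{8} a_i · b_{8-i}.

Write out a_i and b_{8-i} for i = 0,…,8 and sum the products.
Σ = 1·47 − 2·29 + 4·18 − 8·11 + 16·7 − 32·4 + 64·3 − 128·1 + 256·2 = 533.

533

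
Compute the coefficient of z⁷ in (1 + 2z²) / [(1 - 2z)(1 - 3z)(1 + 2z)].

Partial fractions give a closed form: a_n = (-3/2)·2^n + (11/5)·3^n + (3/10)·(-2)^n.
At n = 7: a_7 = 4581.

4581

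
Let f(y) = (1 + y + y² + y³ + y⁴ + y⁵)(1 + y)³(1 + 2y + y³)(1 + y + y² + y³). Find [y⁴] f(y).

72

(1 + y + y² + y³ + y⁴ + y⁵) has coefficients 1,1,1,1,1 for degrees 0…4.
(1 + y)³ has coefficients 1,3,3,1,0 for degrees 0…4.
Multiplying by (1 + 2y + y³) gives running coefficients 1,5,9,8,5 for degrees 0…4.
Finally multiplying by (1 + y + y² + y³), the product of all factors after the first has coefficients 1,6,15,23,27 for degrees 0…4.
[y⁴] = 1·27 + 1·23 + 1·15 + 1·6 + 1·1 = 72.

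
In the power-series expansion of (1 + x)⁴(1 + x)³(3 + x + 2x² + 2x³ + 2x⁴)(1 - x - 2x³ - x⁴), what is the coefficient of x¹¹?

(1 + x)⁴ has coefficients 1,4,6,4,1 for degrees 0…4.
(1 + x)³ has coefficients 1,3,3,1,0,0,0,0,0,0,0,0 for degrees 0…11.
Multiplying by (3 + x + 2x² + 2x³ + 2x⁴) gives running coefficients 3,10,14,14,15,14,8,2,0,0,0,0 for degrees 0…11.
Finally multiplying by (1 - x - 2x³ - x⁴), the product of all factors after the first has coefficients 3,7,4,-6,-22,-39,-48,-50,-45,-30,-12,-2 for degrees 0…11.
[x¹¹] = 1·(-2) + 4·(-12) + 6·(-30) + 4·(-45) + 1·(-50) = -460.

-460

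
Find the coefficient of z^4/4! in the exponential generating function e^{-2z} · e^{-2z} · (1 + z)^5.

The EGF product rule gives c_4 = Σ_{k_1+k_2+k_3=4} C(4; k_1,k_2,k_3) · ∏ g_i(k_i), where e^{-2z} gives (-2)^k; e^{-2z} gives (-2)^k; (1+z)^5 gives the falling factorial (5)_k.
g_1(k) for k = 0…4: 1, -2, 4, -8, 16.
g_2(k) for k = 0…4: 1, -2, 4, -8, 16.
g_3(k) for k = 0…4: 1, 5, 20, 60, 120.
First combine the last two factors: h(k) = Σ_j C(k,j)·g_2(j)·g_3(k−j) for k = 0…4: 1, 3, 4, -8, -24.
c_4 = Σ_k C(4,k)·g_1(k)·h(4−k) = 1·1·(-24) + 4·(-2)·(-8) + 6·4·4 + 4·(-8)·3 + 1·16·1 = −24 + 64 + 96 − 96 + 16 = 56.

56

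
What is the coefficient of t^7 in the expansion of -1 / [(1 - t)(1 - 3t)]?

Partial fractions give a closed form: a_n = (1/2)·1^n + (-3/2)·3^n.
At n = 7: a_7 = -3280.

-3280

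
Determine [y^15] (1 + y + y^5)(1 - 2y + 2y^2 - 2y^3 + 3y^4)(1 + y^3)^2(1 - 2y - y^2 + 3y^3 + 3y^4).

(1 + y + y^5) has coefficients 1,1,0,0,0,1 for degrees 0…5.
(1 - 2y + 2y^2 - 2y^3 + 3y^4) has coefficients 1,-2,2,-2,3,0,0,0,0,0,0,0,0,0,0,0 for degrees 0…15.
Multiplying by (1 + y^3)^2 gives running coefficients 1,-2,2,0,-1,4,-3,4,2,-2,3,0,0,0,0,0 for degrees 0…15.
Finally multiplying by (1 - 2y - y^2 + 3y^3 + 3y^4), the product of all factors after the first has coefficients 1,-4,5,1,-6,6,-4,3,6,-7,8,14,-3,3,9,0 for degrees 0…15.
[y^15] = 1·0 + 1·9 + 1·8 = 17.

17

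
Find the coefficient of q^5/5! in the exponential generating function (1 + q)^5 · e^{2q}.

5752

The EGF product rule gives c_5 = Σ_{k_1+k_2=5} C(5; k_1,k_2) · ∏ g_i(k_i), where (1+q)^5 gives the falling factorial (5)_k; e^{2q} gives (2)^k.
g_1(k) for k = 0…5: 1, 5, 20, 60, 120, 120.
g_2(k) for k = 0…5: 1, 2, 4, 8, 16, 32.
c_5 = Σ_k C(5,k)·g_1(k)·g_2(5−k) = 1·1·32 + 5·5·16 + 10·20·8 + 10·60·4 + 5·120·2 + 1·120·1 = 32 + 400 + 1600 + 2400 + 1200 + 120 = 5752.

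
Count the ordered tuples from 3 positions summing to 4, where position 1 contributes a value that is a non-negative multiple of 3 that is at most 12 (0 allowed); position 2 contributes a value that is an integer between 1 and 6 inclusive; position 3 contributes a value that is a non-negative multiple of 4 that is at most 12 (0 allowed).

2

The generating function for the choices is (1 + x^3 + x^6 + x^9 + x^12)·(x + x^2 + x^3 + x^4 + x^5 + x^6)·(1 + x^4 + x^8 + x^12); the count is [x^4].
(1 + x^3 + x^6 + x^9 + x^12) has coefficients 1,0,0,1,0 for degrees 0…4.
(x + x^2 + x^3 + x^4 + x^5 + x^6) has coefficients 0,1,1,1,1 for degrees 0…4.
Finally multiplying by (1 + x^4 + x^8 + x^12), the product of all factors after the first has coefficients 0,1,1,1,1 for degrees 0…4.
[x^4] = 1·1 + 1·1 = 2.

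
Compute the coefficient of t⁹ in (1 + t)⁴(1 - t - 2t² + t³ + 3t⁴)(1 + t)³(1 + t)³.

691

(1 + t)⁴ has coefficients 1,4,6,4,1 for degrees 0…4.
(1 - t - 2t² + t³ + 3t⁴) has coefficients 1,-1,-2,1,3,0,0,0,0,0 for degrees 0…9.
Multiplying by (1 + t)³ gives running coefficients 1,2,-2,-7,-1,10,10,3,0,0 for degrees 0…9.
Finally multiplying by (1 + t)³, the product of all factors after the first has coefficients 1,5,7,-6,-26,-16,30,62,49,19 for degrees 0…9.
[t⁹] = 1·19 + 4·49 + 6·62 + 4·30 + 1·(-16) = 691.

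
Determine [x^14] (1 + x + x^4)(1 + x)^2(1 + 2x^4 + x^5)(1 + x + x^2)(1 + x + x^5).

(1 + x + x^4) has coefficients 1,1,0,0,1 for degrees 0…4.
(1 + x)^2 has coefficients 1,2,1,0,0,0,0,0,0,0,0,0,0,0,0 for degrees 0…14.
Multiplying by (1 + 2x^4 + x^5) gives running coefficients 1,2,1,0,2,5,4,1,0,0,0,0,0,0,0 for degrees 0…14.
Multiplying by (1 + x + x^2) gives running coefficients 1,3,4,3,3,7,11,10,5,1,0,0,0,0,0 for degrees 0…14.
Finally multiplying by (1 + x + x^5), the product of all factors after the first has coefficients 1,4,7,7,6,11,21,25,18,9,8,11,10,5,1 for degrees 0…14.
[x^14] = 1·1 + 1·5 + 1·8 = 14.

14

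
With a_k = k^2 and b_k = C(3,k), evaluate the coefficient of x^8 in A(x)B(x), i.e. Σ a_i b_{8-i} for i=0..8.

This is [x^8] in the product of the two ordinary generating functions.
Σ = 0·0 + 1·0 + 4·0 + 9·0 + 16·0 + 25·1 + 36·3 + 49·3 + 64·1 = 344.

344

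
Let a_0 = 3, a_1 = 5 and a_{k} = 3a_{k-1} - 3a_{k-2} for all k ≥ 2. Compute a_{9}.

-81

The ordinary generating function has denominator 1 - 3y + 3y^2.
Iterating the recurrence: a_0,…,a_{9} = 3, 5, 6, 3, -9, -36, -81, -135, -162, -81.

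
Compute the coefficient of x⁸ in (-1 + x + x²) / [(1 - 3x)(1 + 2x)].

The denominator gives the recurrence a_n = a_(n−1) + 6a_(n−2) for n ≥ 3; the numerator fixes a_0 = -1, a_1 = 0, a_2 = -5.
Iterating: -1, 0, -5, -5, -35, -65, -275, -665, -2315, so a_8 = -2315.

-2315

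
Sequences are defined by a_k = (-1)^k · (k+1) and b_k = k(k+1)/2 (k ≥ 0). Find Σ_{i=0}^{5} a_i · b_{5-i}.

6

The convolution is the t^5 coefficient of A(t)B(t).
Σ = 1·15 − 2·10 + 3·6 − 4·3 + 5·1 − 6·0 = 6.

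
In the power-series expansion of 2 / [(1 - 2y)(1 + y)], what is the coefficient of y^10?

Partial fractions give a closed form: a_n = (4/3)·2^n + (2/3)·(-1)^n.
At n = 10: a_10 = 1366.

1366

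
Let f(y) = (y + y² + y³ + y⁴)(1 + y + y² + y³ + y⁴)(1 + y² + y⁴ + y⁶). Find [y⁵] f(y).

8

(y + y² + y³ + y⁴) has coefficients 0,1,1,1,1 for degrees 0…4.
(1 + y + y² + y³ + y⁴) has coefficients 1,1,1,1,1,0 for degrees 0…5.
Finally multiplying by (1 + y² + y⁴ + y⁶), the product of all factors after the first has coefficients 1,1,2,2,3,2 for degrees 0…5.
[y⁵] = 1·3 + 1·2 + 1·2 + 1·1 = 8.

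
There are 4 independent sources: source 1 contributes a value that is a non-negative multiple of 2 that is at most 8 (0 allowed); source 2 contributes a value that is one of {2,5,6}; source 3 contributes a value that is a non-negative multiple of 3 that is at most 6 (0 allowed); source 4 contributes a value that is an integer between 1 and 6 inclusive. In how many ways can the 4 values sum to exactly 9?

11

The generating function for the choices is (1 + z² + z⁴ + z⁶ + z⁸)·(z² + z⁵ + z⁶)·(1 + z³ + z⁶)·(z + z² + z³ + z⁴ + z⁵ + z⁶); the count is [z⁹].
(1 + z² + z⁴ + z⁶ + z⁸) has coefficients 1,0,1,0,1,0,1,0,1 for degrees 0…8.
(z² + z⁵ + z⁶) has coefficients 0,0,1,0,0,1,1,0,0,0 for degrees 0…9.
Multiplying by (1 + z³ + z⁶) gives running coefficients 0,0,1,0,0,2,1,0,2,1 for degrees 0…9.
Finally multiplying by (z + z² + z³ + z⁴ + z⁵ + z⁶), the product of all factors after the first has coefficients 0,0,0,1,1,1,3,4,4,5 for degrees 0…9.
[z⁹] = 1·5 + 1·4 + 1·1 + 1·1 + 1·0 = 11.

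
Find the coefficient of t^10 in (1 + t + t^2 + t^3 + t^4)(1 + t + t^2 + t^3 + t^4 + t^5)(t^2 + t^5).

(1 + t + t^2 + t^3 + t^4) has coefficients 1,1,1,1,1 for degrees 0…4.
(1 + t + t^2 + t^3 + t^4 + t^5) has coefficients 1,1,1,1,1,1,0,0,0,0,0 for degrees 0…10.
Finally multiplying by (t^2 + t^5), the product of all factors after the first has coefficients 0,0,1,1,1,2,2,2,1,1,1 for degrees 0…10.
[t^10] = 1·1 + 1·1 + 1·1 + 1·2 + 1·2 = 7.

7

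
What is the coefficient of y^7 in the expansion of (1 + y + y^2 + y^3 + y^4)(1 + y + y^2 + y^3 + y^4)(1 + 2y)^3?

108

(1 + y + y^2 + y^3 + y^4) has coefficients 1,1,1,1,1 for degrees 0…4.
(1 + y + y^2 + y^3 + y^4) has coefficients 1,1,1,1,1,0,0,0 for degrees 0…7.
Finally multiplying by (1 + 2y)^3, the product of all factors after the first has coefficients 1,7,19,27,27,26,20,8 for degrees 0…7.
[y^7] = 1·8 + 1·20 + 1·26 + 1·27 + 1·27 = 108.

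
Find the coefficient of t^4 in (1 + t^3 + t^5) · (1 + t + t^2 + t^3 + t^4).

(1 + t^3 + t^5) has coefficients 1,0,0,1,0 for degrees 0…4.
(1 + t + t^2 + t^3 + t^4) has coefficients 1,1,1,1,1 for degrees 0…4.
[t^4] = 1·1 + 1·1 = 2.

2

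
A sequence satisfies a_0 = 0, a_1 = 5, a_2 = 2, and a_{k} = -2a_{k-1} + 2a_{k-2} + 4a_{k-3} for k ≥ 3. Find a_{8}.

240

The ordinary generating function has denominator 1 + 2y - 2y^2 - 4y^3.
Iterating the recurrence: a_0,…,a_{8} = 0, 5, 2, 6, 12, -4, 56, -72, 240.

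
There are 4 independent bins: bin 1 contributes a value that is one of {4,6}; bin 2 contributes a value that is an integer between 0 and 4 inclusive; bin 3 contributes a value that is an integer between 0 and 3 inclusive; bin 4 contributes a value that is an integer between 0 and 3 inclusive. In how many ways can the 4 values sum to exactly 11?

The generating function for the choices is (x^4 + x^6)·(1 + x + x^2 + x^3 + x^4)·(1 + x + x^2 + x^3)·(1 + x + x^2 + x^3); the count is [x^11].
(x^4 + x^6) has coefficients 0,0,0,0,1,0,1 for degrees 0…6.
(1 + x + x^2 + x^3 + x^4) has coefficients 1,1,1,1,1,0,0,0,0,0,0,0 for degrees 0…11.
Multiplying by (1 + x + x^2 + x^3) gives running coefficients 1,2,3,4,4,3,2,1,0,0,0,0 for degrees 0…11.
Finally multiplying by (1 + x + x^2 + x^3), the product of all factors after the first has coefficients 1,3,6,10,13,14,13,10,6,3,1,0 for degrees 0…11.
[x^11] = 1·10 + 1·14 = 24.

24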